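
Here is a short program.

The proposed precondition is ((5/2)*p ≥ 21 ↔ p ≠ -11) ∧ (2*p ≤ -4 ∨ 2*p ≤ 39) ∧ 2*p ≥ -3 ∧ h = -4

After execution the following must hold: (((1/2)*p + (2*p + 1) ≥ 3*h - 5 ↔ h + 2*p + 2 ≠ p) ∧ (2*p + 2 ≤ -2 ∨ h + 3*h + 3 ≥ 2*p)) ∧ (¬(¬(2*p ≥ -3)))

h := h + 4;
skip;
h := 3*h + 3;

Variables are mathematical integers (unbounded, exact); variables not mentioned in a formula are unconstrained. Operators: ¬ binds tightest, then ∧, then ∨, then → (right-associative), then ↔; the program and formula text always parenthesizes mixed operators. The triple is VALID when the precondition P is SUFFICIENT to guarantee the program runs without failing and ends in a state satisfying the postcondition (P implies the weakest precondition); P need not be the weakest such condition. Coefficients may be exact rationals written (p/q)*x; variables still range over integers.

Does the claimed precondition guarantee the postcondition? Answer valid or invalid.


Working backward. After the program, the postcondition (((1/2)*p + (2*p + 1) ≥ 3*h - 5 ↔ h + 2*p + 2 ≠ p) ∧ (2*p + 2 ≤ -2 ∨ h + 3*h + 3 ≥ 2*p)) ∧ (¬(¬(2*p ≥ -3))) must hold; in canonical form it is ((5/2)*p ≥ 3*h - 6 ↔ h + p ≠ -2) ∧ (2*p ≤ -4 ∨ 4*h ≥ 2*p - 3) ∧ 2*p ≥ -3.
Before h := 3*h + 3: ((5/2)*p ≥ 9*h + 3 ↔ 3*h + p ≠ -5) ∧ (2*p ≤ -4 ∨ 12*h ≥ 2*p - 15) ∧ 2*p ≥ -3
Before skip: ((5/2)*p ≥ 9*h + 3 ↔ 3*h + p ≠ -5) ∧ (2*p ≤ -4 ∨ 12*h ≥ 2*p - 15) ∧ 2*p ≥ -3
Before h := h + 4: ((5/2)*p ≥ 9*h + 39 ↔ 3*h + p ≠ -17) ∧ (2*p ≤ -4 ∨ 12*h ≥ 2*p - 63) ∧ 2*p ≥ -3
The weakest precondition is ((5/2)*p ≥ 9*h + 39 ↔ 3*h + p ≠ -17) ∧ (2*p ≤ -4 ∨ 12*h ≥ 2*p - 63) ∧ 2*p ≥ -3.
Check whether ((5/2)*p ≥ 21 ↔ p ≠ -11) ∧ (2*p ≤ -4 ∨ 2*p ≤ 39) ∧ 2*p ≥ -3 ∧ h = -4 implies it.
Countermodel: at the initial state h = -4, p = 9, the precondition holds but the weakest precondition fails.
Answer: invalid


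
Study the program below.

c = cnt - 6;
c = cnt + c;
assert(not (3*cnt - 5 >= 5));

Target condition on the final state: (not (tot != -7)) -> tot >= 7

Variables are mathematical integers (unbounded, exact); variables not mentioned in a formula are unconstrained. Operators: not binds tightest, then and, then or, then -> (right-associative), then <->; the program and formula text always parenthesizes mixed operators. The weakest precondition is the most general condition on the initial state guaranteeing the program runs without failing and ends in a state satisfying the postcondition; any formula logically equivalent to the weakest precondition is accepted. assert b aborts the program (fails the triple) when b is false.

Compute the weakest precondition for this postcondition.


Working backward. After the program, (not (tot != -7)) -> tot >= 7 must hold.
Before assert not (3*cnt - 5 >= 5): (not (3*cnt >= 10)) and ((not (tot != -7)) -> tot >= 7)
Before c := cnt + c: (not (3*cnt >= 10)) and ((not (tot != -7)) -> tot >= 7)
Before c := cnt - 6: (not (3*cnt >= 10)) and ((not (tot != -7)) -> tot >= 7)
Answer: WP = (not (3*cnt >= 10)) and ((not (tot != -7)) -> tot >= 7)


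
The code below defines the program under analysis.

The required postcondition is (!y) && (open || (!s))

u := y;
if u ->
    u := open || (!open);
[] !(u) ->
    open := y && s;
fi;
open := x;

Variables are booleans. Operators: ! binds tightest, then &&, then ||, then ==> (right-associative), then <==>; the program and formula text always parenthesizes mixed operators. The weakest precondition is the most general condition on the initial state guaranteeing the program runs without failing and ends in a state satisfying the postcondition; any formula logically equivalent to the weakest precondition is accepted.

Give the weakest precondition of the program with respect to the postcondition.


Working backward. After the program, (!y) && (open || (!s)) must hold.
Before open := x: (!y) && (x || (!s))
Then branch requires (!y) && (x || (!s)); else branch requires (!y) && (x || (!s)).
Before the if: (u ==> ((!y) && (x || (!s)))) && ((!u) ==> ((!y) && (x || (!s))))
Before u := y: (y ==> ((!y) && (x || (!s)))) && ((!y) ==> ((!y) && (x || (!s))))
Answer: WP = (y ==> ((!y) && (x || (!s)))) && ((!y) ==> ((!y) && (x || (!s))))


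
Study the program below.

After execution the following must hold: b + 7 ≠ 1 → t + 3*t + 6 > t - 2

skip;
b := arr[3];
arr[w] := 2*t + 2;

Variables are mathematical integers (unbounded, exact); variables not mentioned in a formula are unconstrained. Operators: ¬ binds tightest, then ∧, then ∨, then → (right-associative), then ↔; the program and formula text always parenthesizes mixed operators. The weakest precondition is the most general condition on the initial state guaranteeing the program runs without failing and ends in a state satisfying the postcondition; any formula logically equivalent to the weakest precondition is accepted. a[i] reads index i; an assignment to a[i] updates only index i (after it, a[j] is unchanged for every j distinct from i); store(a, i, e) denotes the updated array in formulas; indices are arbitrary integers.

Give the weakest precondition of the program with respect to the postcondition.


Working backward. After the program, the postcondition b + 7 ≠ 1 → t + 3*t + 6 > t - 2 must hold; in canonical form it is b ≠ -6 → 3*t > -8.
Before arr[w] := 2*t + 2: b ≠ -6 → 3*t > -8
Before b := arr[3]: arr[3] ≠ -6 → 3*t > -8
Before skip: arr[3] ≠ -6 → 3*t > -8
Answer: WP = arr[3] ≠ -6 → 3*t > -8


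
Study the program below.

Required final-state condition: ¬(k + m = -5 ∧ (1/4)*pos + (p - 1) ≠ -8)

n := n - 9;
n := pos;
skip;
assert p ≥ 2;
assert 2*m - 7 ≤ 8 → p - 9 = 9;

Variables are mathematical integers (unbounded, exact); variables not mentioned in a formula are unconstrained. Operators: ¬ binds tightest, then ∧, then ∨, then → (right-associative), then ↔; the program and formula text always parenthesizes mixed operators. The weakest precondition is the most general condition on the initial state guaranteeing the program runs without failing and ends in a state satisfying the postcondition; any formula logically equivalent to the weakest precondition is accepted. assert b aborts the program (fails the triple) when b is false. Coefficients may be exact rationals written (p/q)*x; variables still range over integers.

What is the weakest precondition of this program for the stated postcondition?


Working backward. After the program, the postcondition ¬(k + m = -5 ∧ (1/4)*pos + (p - 1) ≠ -8) must hold; in canonical form it is ¬(k + m = -5 ∧ p + (1/4)*pos ≠ -7).
Before assert 2*m - 7 ≤ 8 → p - 9 = 9: (2*m ≤ 15 → p = 18) ∧ (¬(k + m = -5 ∧ p + (1/4)*pos ≠ -7))
Before assert p ≥ 2: p ≥ 2 ∧ (2*m ≤ 15 → p = 18) ∧ (¬(k + m = -5 ∧ p + (1/4)*pos ≠ -7))
Before skip: p ≥ 2 ∧ (2*m ≤ 15 → p = 18) ∧ (¬(k + m = -5 ∧ p + (1/4)*pos ≠ -7))
Before n := pos: p ≥ 2 ∧ (2*m ≤ 15 → p = 18) ∧ (¬(k + m = -5 ∧ p + (1/4)*pos ≠ -7))
Before n := n - 9: p ≥ 2 ∧ (2*m ≤ 15 → p = 18) ∧ (¬(k + m = -5 ∧ p + (1/4)*pos ≠ -7))
Answer: WP = p ≥ 2 ∧ (2*m ≤ 15 → p = 18) ∧ (¬(k + m = -5 ∧ p + (1/4)*pos ≠ -7))


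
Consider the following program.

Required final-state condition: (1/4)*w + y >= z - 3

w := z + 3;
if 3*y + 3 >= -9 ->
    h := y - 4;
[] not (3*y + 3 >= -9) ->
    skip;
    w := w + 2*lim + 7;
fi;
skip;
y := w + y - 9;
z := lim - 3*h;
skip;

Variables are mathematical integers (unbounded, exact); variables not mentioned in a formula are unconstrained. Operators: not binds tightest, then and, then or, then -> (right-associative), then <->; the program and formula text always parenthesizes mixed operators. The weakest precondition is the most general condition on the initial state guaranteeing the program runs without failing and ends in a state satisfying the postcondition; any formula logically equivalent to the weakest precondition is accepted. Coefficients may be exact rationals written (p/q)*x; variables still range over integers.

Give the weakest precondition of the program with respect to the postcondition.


Working backward. After the program, (1/4)*w + y >= z - 3 must hold.
Before skip: (1/4)*w + y >= z - 3
Before z := lim - 3*h: 3*h + (1/4)*w + y >= lim - 3
Before y := w + y - 9: 3*h + (5/4)*w + y >= lim + 6
Before skip: 3*h + (5/4)*w + y >= lim + 6
Then branch requires (5/4)*w + 4*y >= lim + 18; else branch requires 3*h + (3/2)*lim + (5/4)*w + y >= -11/4.
Before the if: (3*y >= -12 -> (5/4)*w + 4*y >= lim + 18) and ((not (3*y >= -12)) -> 3*h + (3/2)*lim + (5/4)*w + y >= -11/4)
Before w := z + 3: (3*y >= -12 -> 4*y + (5/4)*z >= lim + 57/4) and ((not (3*y >= -12)) -> 3*h + (3/2)*lim + y + (5/4)*z >= -13/2)
Answer: WP = (3*y >= -12 -> 4*y + (5/4)*z >= lim + 57/4) and ((not (3*y >= -12)) -> 3*h + (3/2)*lim + y + (5/4)*z >= -13/2)


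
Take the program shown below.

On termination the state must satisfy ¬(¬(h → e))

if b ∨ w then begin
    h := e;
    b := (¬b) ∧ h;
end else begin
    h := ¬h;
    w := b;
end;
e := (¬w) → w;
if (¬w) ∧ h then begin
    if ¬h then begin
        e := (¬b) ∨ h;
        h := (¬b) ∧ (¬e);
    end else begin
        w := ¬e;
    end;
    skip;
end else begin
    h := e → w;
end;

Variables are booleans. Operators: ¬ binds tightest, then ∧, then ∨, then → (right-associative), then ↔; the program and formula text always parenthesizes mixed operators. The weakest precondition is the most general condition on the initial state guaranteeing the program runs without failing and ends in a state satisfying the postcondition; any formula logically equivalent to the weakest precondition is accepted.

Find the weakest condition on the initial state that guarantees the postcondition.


Working backward. After the program, the postcondition ¬(¬(h → e)) must hold; in canonical form it is h → e.
Then branch requires ((¬h) → (((¬b) ∧ (¬((¬b) ∨ h))) → ((¬b) ∨ h))) ∧ (h → (h → e)); else branch requires (e → w) → e.
Before the if: (((¬w) ∧ h) → (((¬h) → (((¬b) ∧ (¬((¬b) ∨ h))) → ((¬b) ∨ h))) ∧ (h → (h → e)))) ∧ ((¬((¬w) ∧ h)) → ((e → w) → e))
Before e := (¬w) → w: (((¬w) ∧ h) → (((¬h) → (((¬b) ∧ (¬((¬b) ∨ h))) → ((¬b) ∨ h))) ∧ (h → (h → ((¬w) → w))))) ∧ ((¬((¬w) ∧ h)) → ((((¬w) → w) → w) → ((¬w) → w)))
Then branch requires (((¬w) ∧ e) → (((¬e) → (((¬((¬b) ∧ e)) ∧ (¬((¬((¬b) ∧ e)) ∨ e))) → ((¬((¬b) ∧ e)) ∨ e))) ∧ (e → (e → ((¬w) → w))))) ∧ ((¬((¬w) ∧ e)) → ((((¬w) → w) → w) → ((¬w) → w))); else branch requires (((¬b) ∧ (¬h)) → ((h → (((¬b) ∧ (¬((¬b) ∨ (¬h)))) → ((¬b) ∨ (¬h)))) ∧ ((¬h) → ((¬h) → ((¬b) → b))))) ∧ ((¬((¬b) ∧ (¬h))) → ((((¬b) → b) → b) → ((¬b) → b))).
Before the if: ((b ∨ w) → ((((¬w) ∧ e) → (((¬e) → (((¬((¬b) ∧ e)) ∧ (¬((¬((¬b) ∧ e)) ∨ e))) → ((¬((¬b) ∧ e)) ∨ e))) ∧ (e → (e → ((¬w) → w))))) ∧ ((¬((¬w) ∧ e)) → ((((¬w) → w) → w) → ((¬w) → w))))) ∧ ((¬(b ∨ w)) → ((((¬b) ∧ (¬h)) → ((h → (((¬b) ∧ (¬((¬b) ∨ (¬h)))) → ((¬b) ∨ (¬h)))) ∧ ((¬h) → ((¬h) → ((¬b) → b))))) ∧ ((¬((¬b) ∧ (¬h))) → ((((¬b) → b) → b) → ((¬b) → b)))))
Answer: WP = ((b ∨ w) → ((((¬w) ∧ e) → (((¬e) → (((¬((¬b) ∧ e)) ∧ (¬((¬((¬b) ∧ e)) ∨ e))) → ((¬((¬b) ∧ e)) ∨ e))) ∧ (e → (e → ((¬w) → w))))) ∧ ((¬((¬w) ∧ e)) → ((((¬w) → w) → w) → ((¬w) → w))))) ∧ ((¬(b ∨ w)) → ((((¬b) ∧ (¬h)) → ((h → (((¬b) ∧ (¬((¬b) ∨ (¬h)))) → ((¬b) ∨ (¬h)))) ∧ ((¬h) → ((¬h) → ((¬b) → b))))) ∧ ((¬((¬b) ∧ (¬h))) → ((((¬b) → b) → b) → ((¬b) → b)))))


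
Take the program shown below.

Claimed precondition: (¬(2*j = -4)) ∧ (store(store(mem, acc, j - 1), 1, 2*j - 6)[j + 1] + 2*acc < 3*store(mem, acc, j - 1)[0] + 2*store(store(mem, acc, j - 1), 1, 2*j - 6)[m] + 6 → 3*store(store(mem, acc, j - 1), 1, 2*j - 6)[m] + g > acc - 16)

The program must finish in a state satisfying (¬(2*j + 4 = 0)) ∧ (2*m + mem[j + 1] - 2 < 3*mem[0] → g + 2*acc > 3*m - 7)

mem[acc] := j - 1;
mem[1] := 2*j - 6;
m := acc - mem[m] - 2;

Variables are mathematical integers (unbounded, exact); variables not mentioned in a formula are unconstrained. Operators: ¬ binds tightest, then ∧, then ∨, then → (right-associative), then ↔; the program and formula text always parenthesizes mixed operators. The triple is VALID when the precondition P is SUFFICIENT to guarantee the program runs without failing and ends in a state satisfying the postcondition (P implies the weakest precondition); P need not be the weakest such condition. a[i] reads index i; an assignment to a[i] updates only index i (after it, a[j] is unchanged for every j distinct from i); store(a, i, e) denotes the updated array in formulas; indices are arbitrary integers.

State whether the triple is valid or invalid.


Working backward. After the program, the postcondition (¬(2*j + 4 = 0)) ∧ (2*m + mem[j + 1] - 2 < 3*mem[0] → g + 2*acc > 3*m - 7) must hold; in canonical form it is (¬(2*j = -4)) ∧ (mem[j + 1] + 2*m < 3*mem[0] + 2 → 2*acc + g > 3*m - 7).
Before m := acc - mem[m] - 2: (¬(2*j = -4)) ∧ (mem[j + 1] + 2*acc < 3*mem[0] + 2*mem[m] + 6 → 3*mem[m] + g > acc - 13)
Before mem[1] := 2*j - 6: (¬(2*j = -4)) ∧ (store(mem, 1, 2*j - 6)[j + 1] + 2*acc < 3*mem[0] + 2*store(mem, 1, 2*j - 6)[m] + 6 → 3*store(mem, 1, 2*j - 6)[m] + g > acc - 13)
Before mem[acc] := j - 1: (¬(2*j = -4)) ∧ (store(store(mem, acc, j - 1), 1, 2*j - 6)[j + 1] + 2*acc < 3*store(mem, acc, j - 1)[0] + 2*store(store(mem, acc, j - 1), 1, 2*j - 6)[m] + 6 → 3*store(store(mem, acc, j - 1), 1, 2*j - 6)[m] + g > acc - 13)
The weakest precondition is (¬(2*j = -4)) ∧ (store(store(mem, acc, j - 1), 1, 2*j - 6)[j + 1] + 2*acc < 3*store(mem, acc, j - 1)[0] + 2*store(store(mem, acc, j - 1), 1, 2*j - 6)[m] + 6 → 3*store(store(mem, acc, j - 1), 1, 2*j - 6)[m] + g > acc - 13).
Check whether (¬(2*j = -4)) ∧ (store(store(mem, acc, j - 1), 1, 2*j - 6)[j + 1] + 2*acc < 3*store(mem, acc, j - 1)[0] + 2*store(store(mem, acc, j - 1), 1, 2*j - 6)[m] + 6 → 3*store(store(mem, acc, j - 1), 1, 2*j - 6)[m] + g > acc - 16) implies it.
Countermodel: at the initial state acc = 2, g = -90467, j = 0, m = 7, mem = {[0] = 6516, [1] = 4, [2] = 4, [7] = 30152, elsewhere 4}, the precondition holds but the weakest precondition fails.
Answer: invalid


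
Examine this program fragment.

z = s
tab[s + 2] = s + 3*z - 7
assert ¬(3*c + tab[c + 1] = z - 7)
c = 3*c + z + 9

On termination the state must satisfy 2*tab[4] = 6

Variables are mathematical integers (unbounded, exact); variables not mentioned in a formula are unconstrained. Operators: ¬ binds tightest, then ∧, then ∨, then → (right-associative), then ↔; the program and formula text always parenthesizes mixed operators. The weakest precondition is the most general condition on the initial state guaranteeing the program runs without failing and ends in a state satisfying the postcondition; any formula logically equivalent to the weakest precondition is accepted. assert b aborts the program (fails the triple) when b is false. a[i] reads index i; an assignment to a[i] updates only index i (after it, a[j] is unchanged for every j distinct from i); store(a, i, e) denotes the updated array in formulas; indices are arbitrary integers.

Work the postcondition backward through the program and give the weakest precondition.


Working backward. After the program, 2*tab[4] = 6 must hold.
Before c := 3*c + z + 9: 2*tab[4] = 6
Before assert ¬(3*c + tab[c + 1] = z - 7): (¬(tab[c + 1] + 3*c = z - 7)) ∧ 2*tab[4] = 6
Before tab[s + 2] := s + 3*z - 7: (¬(store(tab, s + 2, s + 3*z - 7)[c + 1] + 3*c = z - 7)) ∧ 2*store(tab, s + 2, s + 3*z - 7)[4] = 6
Before z := s: (¬(store(tab, s + 2, 4*s - 7)[c + 1] + 3*c = s - 7)) ∧ 2*store(tab, s + 2, 4*s - 7)[4] = 6
Answer: WP = (¬(store(tab, s + 2, 4*s - 7)[c + 1] + 3*c = s - 7)) ∧ 2*store(tab, s + 2, 4*s - 7)[4] = 6


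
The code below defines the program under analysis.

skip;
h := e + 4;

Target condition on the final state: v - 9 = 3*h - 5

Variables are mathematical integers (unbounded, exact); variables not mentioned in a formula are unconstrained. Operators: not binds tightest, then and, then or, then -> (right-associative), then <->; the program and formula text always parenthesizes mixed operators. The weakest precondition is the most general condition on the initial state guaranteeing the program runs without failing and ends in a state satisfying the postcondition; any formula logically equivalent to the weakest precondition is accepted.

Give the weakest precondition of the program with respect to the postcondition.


Working backward. After the program, the postcondition v - 9 = 3*h - 5 must hold; in canonical form it is v = 3*h + 4.
Before h := e + 4: v = 3*e + 16
Before skip: v = 3*e + 16
Answer: WP = v = 3*e + 16


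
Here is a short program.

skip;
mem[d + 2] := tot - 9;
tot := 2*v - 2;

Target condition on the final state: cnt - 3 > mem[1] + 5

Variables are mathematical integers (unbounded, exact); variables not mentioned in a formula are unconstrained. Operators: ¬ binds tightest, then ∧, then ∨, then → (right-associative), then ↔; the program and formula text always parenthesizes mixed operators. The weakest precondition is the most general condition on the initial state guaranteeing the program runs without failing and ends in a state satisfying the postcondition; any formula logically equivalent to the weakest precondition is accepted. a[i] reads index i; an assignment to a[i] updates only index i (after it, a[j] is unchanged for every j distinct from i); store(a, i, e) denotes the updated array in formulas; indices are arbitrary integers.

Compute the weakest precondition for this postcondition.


Working backward. After the program, the postcondition cnt - 3 > mem[1] + 5 must hold; in canonical form it is cnt > mem[1] + 8.
Before tot := 2*v - 2: cnt > mem[1] + 8
Before mem[d + 2] := tot - 9: cnt > store(mem, d + 2, tot - 9)[1] + 8
Before skip: cnt > store(mem, d + 2, tot - 9)[1] + 8
Answer: WP = cnt > store(mem, d + 2, tot - 9)[1] + 8


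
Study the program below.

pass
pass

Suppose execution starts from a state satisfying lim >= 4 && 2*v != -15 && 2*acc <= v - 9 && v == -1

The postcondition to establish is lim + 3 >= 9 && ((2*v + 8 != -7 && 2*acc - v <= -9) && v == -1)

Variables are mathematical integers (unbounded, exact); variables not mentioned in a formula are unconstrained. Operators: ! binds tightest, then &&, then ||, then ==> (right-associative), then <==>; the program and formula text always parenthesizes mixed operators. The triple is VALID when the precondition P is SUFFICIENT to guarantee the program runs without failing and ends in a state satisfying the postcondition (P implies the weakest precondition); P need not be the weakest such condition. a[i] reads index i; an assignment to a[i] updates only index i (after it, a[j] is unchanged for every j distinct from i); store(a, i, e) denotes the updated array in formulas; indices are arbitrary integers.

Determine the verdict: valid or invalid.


Working backward. After the program, the postcondition lim + 3 >= 9 && ((2*v + 8 != -7 && 2*acc - v <= -9) && v == -1) must hold; in canonical form it is lim >= 6 && 2*v != -15 && 2*acc <= v - 9 && v == -1.
Before skip: lim >= 6 && 2*v != -15 && 2*acc <= v - 9 && v == -1
Before skip: lim >= 6 && 2*v != -15 && 2*acc <= v - 9 && v == -1
The weakest precondition is lim >= 6 && 2*v != -15 && 2*acc <= v - 9 && v == -1.
Check whether lim >= 4 && 2*v != -15 && 2*acc <= v - 9 && v == -1 implies it.
Countermodel: at the initial state acc = -5, lim = 4, v = -1, the precondition holds but the weakest precondition fails.
Answer: invalid


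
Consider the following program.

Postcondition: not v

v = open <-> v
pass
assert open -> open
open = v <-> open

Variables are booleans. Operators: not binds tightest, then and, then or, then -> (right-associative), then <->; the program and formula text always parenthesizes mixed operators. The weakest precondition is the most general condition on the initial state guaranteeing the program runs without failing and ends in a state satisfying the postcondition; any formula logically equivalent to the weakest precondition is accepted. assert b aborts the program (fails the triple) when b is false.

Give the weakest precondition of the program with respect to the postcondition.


Working backward. After the program, not v must hold.
Before open := v <-> open: not v
Before assert open -> open: not v
Before skip: not v
Before v := open <-> v: not (open <-> v)
Answer: WP = not (open <-> v)


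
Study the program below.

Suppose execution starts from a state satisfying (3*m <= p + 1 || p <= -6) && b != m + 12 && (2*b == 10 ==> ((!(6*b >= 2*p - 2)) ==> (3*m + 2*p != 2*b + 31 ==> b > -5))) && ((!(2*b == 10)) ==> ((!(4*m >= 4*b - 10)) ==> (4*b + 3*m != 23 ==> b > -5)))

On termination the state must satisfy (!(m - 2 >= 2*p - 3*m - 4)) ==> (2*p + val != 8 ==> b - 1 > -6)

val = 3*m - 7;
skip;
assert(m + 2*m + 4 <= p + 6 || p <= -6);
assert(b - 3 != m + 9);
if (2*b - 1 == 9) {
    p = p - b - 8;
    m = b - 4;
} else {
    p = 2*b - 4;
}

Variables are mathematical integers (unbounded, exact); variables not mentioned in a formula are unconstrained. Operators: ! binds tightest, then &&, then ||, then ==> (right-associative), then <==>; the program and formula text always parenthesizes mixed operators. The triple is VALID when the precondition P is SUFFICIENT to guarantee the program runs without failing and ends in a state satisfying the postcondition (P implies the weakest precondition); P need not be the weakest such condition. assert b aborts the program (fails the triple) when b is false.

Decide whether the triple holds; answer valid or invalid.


Working backward. After the program, the postcondition (!(m - 2 >= 2*p - 3*m - 4)) ==> (2*p + val != 8 ==> b - 1 > -6) must hold; in canonical form it is (!(4*m >= 2*p - 2)) ==> (2*p + val != 8 ==> b > -5).
Then branch requires (!(6*b >= 2*p - 2)) ==> (2*p + val != 2*b + 24 ==> b > -5); else branch requires (!(4*m >= 4*b - 10)) ==> (4*b + val != 16 ==> b > -5).
Before the if: (2*b == 10 ==> ((!(6*b >= 2*p - 2)) ==> (2*p + val != 2*b + 24 ==> b > -5))) && ((!(2*b == 10)) ==> ((!(4*m >= 4*b - 10)) ==> (4*b + val != 16 ==> b > -5)))
Before assert b - 3 != m + 9: b != m + 12 && (2*b == 10 ==> ((!(6*b >= 2*p - 2)) ==> (2*p + val != 2*b + 24 ==> b > -5))) && ((!(2*b == 10)) ==> ((!(4*m >= 4*b - 10)) ==> (4*b + val != 16 ==> b > -5)))
Before assert m + 2*m + 4 <= p + 6 || p <= -6: (3*m <= p + 2 || p <= -6) && b != m + 12 && (2*b == 10 ==> ((!(6*b >= 2*p - 2)) ==> (2*p + val != 2*b + 24 ==> b > -5))) && ((!(2*b == 10)) ==> ((!(4*m >= 4*b - 10)) ==> (4*b + val != 16 ==> b > -5)))
Before skip: (3*m <= p + 2 || p <= -6) && b != m + 12 && (2*b == 10 ==> ((!(6*b >= 2*p - 2)) ==> (2*p + val != 2*b + 24 ==> b > -5))) && ((!(2*b == 10)) ==> ((!(4*m >= 4*b - 10)) ==> (4*b + val != 16 ==> b > -5)))
Before val := 3*m - 7: (3*m <= p + 2 || p <= -6) && b != m + 12 && (2*b == 10 ==> ((!(6*b >= 2*p - 2)) ==> (3*m + 2*p != 2*b + 31 ==> b > -5))) && ((!(2*b == 10)) ==> ((!(4*m >= 4*b - 10)) ==> (4*b + 3*m != 23 ==> b > -5)))
The weakest precondition is (3*m <= p + 2 || p <= -6) && b != m + 12 && (2*b == 10 ==> ((!(6*b >= 2*p - 2)) ==> (3*m + 2*p != 2*b + 31 ==> b > -5))) && ((!(2*b == 10)) ==> ((!(4*m >= 4*b - 10)) ==> (4*b + 3*m != 23 ==> b > -5))).
Check whether (3*m <= p + 1 || p <= -6) && b != m + 12 && (2*b == 10 ==> ((!(6*b >= 2*p - 2)) ==> (3*m + 2*p != 2*b + 31 ==> b > -5))) && ((!(2*b == 10)) ==> ((!(4*m >= 4*b - 10)) ==> (4*b + 3*m != 23 ==> b > -5))) implies it.
Every state satisfying the precondition satisfies the weakest precondition: the implication holds.
Answer: valid


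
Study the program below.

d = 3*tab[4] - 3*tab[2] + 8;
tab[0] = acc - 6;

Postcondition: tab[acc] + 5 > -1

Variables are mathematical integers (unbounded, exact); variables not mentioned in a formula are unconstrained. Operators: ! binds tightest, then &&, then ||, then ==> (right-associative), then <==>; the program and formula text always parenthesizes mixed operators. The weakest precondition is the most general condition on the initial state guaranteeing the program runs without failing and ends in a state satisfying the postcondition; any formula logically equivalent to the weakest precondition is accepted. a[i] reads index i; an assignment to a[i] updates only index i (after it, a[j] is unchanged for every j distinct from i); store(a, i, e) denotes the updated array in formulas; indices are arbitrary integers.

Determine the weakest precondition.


Working backward. After the program, the postcondition tab[acc] + 5 > -1 must hold; in canonical form it is tab[acc] > -6.
Before tab[0] := acc - 6: store(tab, 0, acc - 6)[acc] > -6
Before d := 3*tab[4] - 3*tab[2] + 8: store(tab, 0, acc - 6)[acc] > -6
Answer: WP = store(tab, 0, acc - 6)[acc] > -6


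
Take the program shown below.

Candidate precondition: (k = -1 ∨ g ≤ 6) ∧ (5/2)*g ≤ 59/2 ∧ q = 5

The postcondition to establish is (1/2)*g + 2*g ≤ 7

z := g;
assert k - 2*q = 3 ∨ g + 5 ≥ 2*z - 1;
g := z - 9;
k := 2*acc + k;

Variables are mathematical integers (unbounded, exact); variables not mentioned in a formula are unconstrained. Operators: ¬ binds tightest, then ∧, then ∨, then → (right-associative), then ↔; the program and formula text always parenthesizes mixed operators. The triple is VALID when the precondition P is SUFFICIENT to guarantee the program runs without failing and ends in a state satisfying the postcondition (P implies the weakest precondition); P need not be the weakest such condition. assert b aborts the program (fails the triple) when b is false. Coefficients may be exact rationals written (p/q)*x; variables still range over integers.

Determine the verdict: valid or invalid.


Working backward. After the program, the postcondition (1/2)*g + 2*g ≤ 7 must hold; in canonical form it is (5/2)*g ≤ 7.
Before k := 2*acc + k: (5/2)*g ≤ 7
Before g := z - 9: (5/2)*z ≤ 59/2
Before assert k - 2*q = 3 ∨ g + 5 ≥ 2*z - 1: (k = 2*q + 3 ∨ g ≥ 2*z - 6) ∧ (5/2)*z ≤ 59/2
Before z := g: (k = 2*q + 3 ∨ g ≤ 6) ∧ (5/2)*g ≤ 59/2
The weakest precondition is (k = 2*q + 3 ∨ g ≤ 6) ∧ (5/2)*g ≤ 59/2.
Check whether (k = -1 ∨ g ≤ 6) ∧ (5/2)*g ≤ 59/2 ∧ q = 5 implies it.
Countermodel: at the initial state g = 7, k = -1, q = 5, the precondition holds but the weakest precondition fails.
Answer: invalid


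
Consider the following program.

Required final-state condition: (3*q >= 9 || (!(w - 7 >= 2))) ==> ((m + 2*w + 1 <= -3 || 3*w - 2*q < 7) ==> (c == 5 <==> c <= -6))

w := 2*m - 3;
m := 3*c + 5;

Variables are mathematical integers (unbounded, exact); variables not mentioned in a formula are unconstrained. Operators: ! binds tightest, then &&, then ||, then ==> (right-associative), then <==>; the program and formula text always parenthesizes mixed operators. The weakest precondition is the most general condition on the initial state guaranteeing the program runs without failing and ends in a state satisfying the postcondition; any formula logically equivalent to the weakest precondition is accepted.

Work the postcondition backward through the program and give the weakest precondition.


Working backward. After the program, the postcondition (3*q >= 9 || (!(w - 7 >= 2))) ==> ((m + 2*w + 1 <= -3 || 3*w - 2*q < 7) ==> (c == 5 <==> c <= -6)) must hold; in canonical form it is (3*q >= 9 || (!(w >= 9))) ==> ((m + 2*w <= -4 || 3*w < 2*q + 7) ==> (c == 5 <==> c <= -6)).
Before m := 3*c + 5: (3*q >= 9 || (!(w >= 9))) ==> ((3*c + 2*w <= -9 || 3*w < 2*q + 7) ==> (c == 5 <==> c <= -6))
Before w := 2*m - 3: (3*q >= 9 || (!(2*m >= 12))) ==> ((3*c + 4*m <= -3 || 6*m < 2*q + 16) ==> (c == 5 <==> c <= -6))
Answer: WP = (3*q >= 9 || (!(2*m >= 12))) ==> ((3*c + 4*m <= -3 || 6*m < 2*q + 16) ==> (c == 5 <==> c <= -6))


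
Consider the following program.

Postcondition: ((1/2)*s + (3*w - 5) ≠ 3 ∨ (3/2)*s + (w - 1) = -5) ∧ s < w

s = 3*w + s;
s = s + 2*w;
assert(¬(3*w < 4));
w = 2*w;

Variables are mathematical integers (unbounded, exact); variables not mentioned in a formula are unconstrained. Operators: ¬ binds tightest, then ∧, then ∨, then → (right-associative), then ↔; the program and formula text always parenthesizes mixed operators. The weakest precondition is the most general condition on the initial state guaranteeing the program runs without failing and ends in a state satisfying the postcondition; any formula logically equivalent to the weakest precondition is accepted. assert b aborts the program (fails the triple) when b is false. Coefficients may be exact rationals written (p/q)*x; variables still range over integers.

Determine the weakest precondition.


Working backward. After the program, the postcondition ((1/2)*s + (3*w - 5) ≠ 3 ∨ (3/2)*s + (w - 1) = -5) ∧ s < w must hold; in canonical form it is ((1/2)*s + 3*w ≠ 8 ∨ (3/2)*s + w = -4) ∧ s < w.
Before w := 2*w: ((1/2)*s + 6*w ≠ 8 ∨ (3/2)*s + 2*w = -4) ∧ s < 2*w
Before assert ¬(3*w < 4): (¬(3*w < 4)) ∧ ((1/2)*s + 6*w ≠ 8 ∨ (3/2)*s + 2*w = -4) ∧ s < 2*w
Before s := s + 2*w: (¬(3*w < 4)) ∧ ((1/2)*s + 7*w ≠ 8 ∨ (3/2)*s + 5*w = -4) ∧ s < 0
Before s := 3*w + s: (¬(3*w < 4)) ∧ ((1/2)*s + (17/2)*w ≠ 8 ∨ (3/2)*s + (19/2)*w = -4) ∧ s + 3*w < 0
Answer: WP = (¬(3*w < 4)) ∧ ((1/2)*s + (17/2)*w ≠ 8 ∨ (3/2)*s + (19/2)*w = -4) ∧ s + 3*w < 0


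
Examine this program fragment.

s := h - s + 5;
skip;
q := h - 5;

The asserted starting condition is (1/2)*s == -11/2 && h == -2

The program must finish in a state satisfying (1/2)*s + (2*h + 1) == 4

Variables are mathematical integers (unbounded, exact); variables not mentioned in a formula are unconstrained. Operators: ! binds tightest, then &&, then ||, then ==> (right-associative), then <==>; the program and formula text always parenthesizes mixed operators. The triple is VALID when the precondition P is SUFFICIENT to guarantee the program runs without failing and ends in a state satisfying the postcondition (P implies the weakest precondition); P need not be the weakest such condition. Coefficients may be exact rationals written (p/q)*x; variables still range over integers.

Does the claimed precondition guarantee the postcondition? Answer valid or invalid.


Working backward. After the program, the postcondition (1/2)*s + (2*h + 1) == 4 must hold; in canonical form it is 2*h + (1/2)*s == 3.
Before q := h - 5: 2*h + (1/2)*s == 3
Before skip: 2*h + (1/2)*s == 3
Before s := h - s + 5: (5/2)*h == (1/2)*s + 1/2
The weakest precondition is (5/2)*h == (1/2)*s + 1/2.
Check whether (1/2)*s == -11/2 && h == -2 implies it.
Every state satisfying the precondition satisfies the weakest precondition: the implication holds.
Answer: valid


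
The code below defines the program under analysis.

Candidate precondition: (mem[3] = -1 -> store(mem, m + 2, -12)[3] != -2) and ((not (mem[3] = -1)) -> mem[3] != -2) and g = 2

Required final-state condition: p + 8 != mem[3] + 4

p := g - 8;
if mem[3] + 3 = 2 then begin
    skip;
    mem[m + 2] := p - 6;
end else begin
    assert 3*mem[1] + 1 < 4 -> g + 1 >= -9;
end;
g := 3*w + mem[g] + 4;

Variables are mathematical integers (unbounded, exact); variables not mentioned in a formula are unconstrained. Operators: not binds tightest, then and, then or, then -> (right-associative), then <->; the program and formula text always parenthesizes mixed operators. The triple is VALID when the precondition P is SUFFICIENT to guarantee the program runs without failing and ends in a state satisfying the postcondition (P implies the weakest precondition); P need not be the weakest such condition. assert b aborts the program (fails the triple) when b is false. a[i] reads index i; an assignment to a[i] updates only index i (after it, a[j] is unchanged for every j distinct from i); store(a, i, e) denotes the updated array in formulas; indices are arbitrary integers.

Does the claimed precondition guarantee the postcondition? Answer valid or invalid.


Working backward. After the program, the postcondition p + 8 != mem[3] + 4 must hold; in canonical form it is p != mem[3] - 4.
Before g := 3*w + mem[g] + 4: p != mem[3] - 4
Then branch requires p != store(mem, m + 2, p - 6)[3] - 4; else branch requires (3*mem[1] < 3 -> g >= -10) and p != mem[3] - 4.
Before the if: (mem[3] = -1 -> p != store(mem, m + 2, p - 6)[3] - 4) and ((not (mem[3] = -1)) -> ((3*mem[1] < 3 -> g >= -10) and p != mem[3] - 4))
Before p := g - 8: (mem[3] = -1 -> g != store(mem, m + 2, g - 14)[3] + 4) and ((not (mem[3] = -1)) -> ((3*mem[1] < 3 -> g >= -10) and g != mem[3] + 4))
The weakest precondition is (mem[3] = -1 -> g != store(mem, m + 2, g - 14)[3] + 4) and ((not (mem[3] = -1)) -> ((3*mem[1] < 3 -> g >= -10) and g != mem[3] + 4)).
Check whether (mem[3] = -1 -> store(mem, m + 2, -12)[3] != -2) and ((not (mem[3] = -1)) -> mem[3] != -2) and g = 2 implies it.
Every state satisfying the precondition satisfies the weakest precondition: the implication holds.
Answer: valid


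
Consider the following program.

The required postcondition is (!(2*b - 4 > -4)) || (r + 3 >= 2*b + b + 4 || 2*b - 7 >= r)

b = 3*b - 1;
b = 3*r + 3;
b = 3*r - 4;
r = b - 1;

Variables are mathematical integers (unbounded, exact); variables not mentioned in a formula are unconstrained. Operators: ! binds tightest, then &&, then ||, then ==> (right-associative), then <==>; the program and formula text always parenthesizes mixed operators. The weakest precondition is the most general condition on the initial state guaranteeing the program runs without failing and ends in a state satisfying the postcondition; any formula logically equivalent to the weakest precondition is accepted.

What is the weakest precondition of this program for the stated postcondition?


Working backward. After the program, the postcondition (!(2*b - 4 > -4)) || (r + 3 >= 2*b + b + 4 || 2*b - 7 >= r) must hold; in canonical form it is (!(2*b > 0)) || r >= 3*b + 1 || 2*b >= r + 7.
Before r := b - 1: (!(2*b > 0)) || 2*b <= -2 || b >= 6
Before b := 3*r - 4: (!(6*r > 8)) || 6*r <= 6 || 3*r >= 10
Before b := 3*r + 3: (!(6*r > 8)) || 6*r <= 6 || 3*r >= 10
Before b := 3*b - 1: (!(6*r > 8)) || 6*r <= 6 || 3*r >= 10
Answer: WP = (!(6*r > 8)) || 6*r <= 6 || 3*r >= 10


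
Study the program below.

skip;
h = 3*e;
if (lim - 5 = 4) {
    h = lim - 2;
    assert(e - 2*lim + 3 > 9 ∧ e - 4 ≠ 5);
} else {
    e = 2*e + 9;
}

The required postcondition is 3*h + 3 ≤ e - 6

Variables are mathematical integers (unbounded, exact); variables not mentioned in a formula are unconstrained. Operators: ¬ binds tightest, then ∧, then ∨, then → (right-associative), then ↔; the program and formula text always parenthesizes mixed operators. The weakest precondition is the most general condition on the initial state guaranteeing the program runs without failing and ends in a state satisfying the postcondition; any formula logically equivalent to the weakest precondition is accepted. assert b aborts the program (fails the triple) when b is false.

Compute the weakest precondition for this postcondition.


Working backward. After the program, the postcondition 3*h + 3 ≤ e - 6 must hold; in canonical form it is 3*h ≤ e - 9.
Then branch requires e > 2*lim + 6 ∧ e ≠ 9 ∧ 3*lim ≤ e - 3; else branch requires 3*h ≤ 2*e.
Before the if: (lim = 9 → (e > 2*lim + 6 ∧ e ≠ 9 ∧ 3*lim ≤ e - 3)) ∧ ((¬(lim = 9)) → 3*h ≤ 2*e)
Before h := 3*e: (lim = 9 → (e > 2*lim + 6 ∧ e ≠ 9 ∧ 3*lim ≤ e - 3)) ∧ ((¬(lim = 9)) → 7*e ≤ 0)
Before skip: (lim = 9 → (e > 2*lim + 6 ∧ e ≠ 9 ∧ 3*lim ≤ e - 3)) ∧ ((¬(lim = 9)) → 7*e ≤ 0)
Answer: WP = (lim = 9 → (e > 2*lim + 6 ∧ e ≠ 9 ∧ 3*lim ≤ e - 3)) ∧ ((¬(lim = 9)) → 7*e ≤ 0)


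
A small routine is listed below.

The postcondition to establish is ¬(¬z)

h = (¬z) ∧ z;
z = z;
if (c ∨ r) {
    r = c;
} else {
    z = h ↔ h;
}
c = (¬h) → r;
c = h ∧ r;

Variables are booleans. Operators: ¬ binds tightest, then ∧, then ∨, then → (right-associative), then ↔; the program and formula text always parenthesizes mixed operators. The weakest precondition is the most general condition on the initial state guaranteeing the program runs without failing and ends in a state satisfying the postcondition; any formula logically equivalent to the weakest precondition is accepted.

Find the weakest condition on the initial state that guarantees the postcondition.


Working backward. After the program, the postcondition ¬(¬z) must hold; in canonical form it is z.
Before c := h ∧ r: z
Before c := (¬h) → r: z
Then branch requires z; else branch requires true.
Before the if: (c ∨ r) → z
Before z := z: (c ∨ r) → z
Before h := (¬z) ∧ z: (c ∨ r) → z
Answer: WP = (c ∨ r) → z


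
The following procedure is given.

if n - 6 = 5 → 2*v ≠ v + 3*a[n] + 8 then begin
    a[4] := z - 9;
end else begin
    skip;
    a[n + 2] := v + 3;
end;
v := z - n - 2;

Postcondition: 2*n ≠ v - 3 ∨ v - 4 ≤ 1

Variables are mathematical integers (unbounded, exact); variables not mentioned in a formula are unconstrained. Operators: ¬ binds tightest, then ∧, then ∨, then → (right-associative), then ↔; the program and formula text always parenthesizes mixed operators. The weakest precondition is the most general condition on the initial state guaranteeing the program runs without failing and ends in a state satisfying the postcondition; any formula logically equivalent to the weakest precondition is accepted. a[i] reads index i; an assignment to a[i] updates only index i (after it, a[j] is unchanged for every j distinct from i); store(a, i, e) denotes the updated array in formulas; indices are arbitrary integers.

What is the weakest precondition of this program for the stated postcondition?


Working backward. After the program, the postcondition 2*n ≠ v - 3 ∨ v - 4 ≤ 1 must hold; in canonical form it is 2*n ≠ v - 3 ∨ v ≤ 5.
Before v := z - n - 2: 3*n ≠ z - 5 ∨ z ≤ n + 7
Then branch requires 3*n ≠ z - 5 ∨ z ≤ n + 7; else branch requires 3*n ≠ z - 5 ∨ z ≤ n + 7.
Before the if: ((n = 11 → v ≠ 3*a[n] + 8) → (3*n ≠ z - 5 ∨ z ≤ n + 7)) ∧ ((¬(n = 11 → v ≠ 3*a[n] + 8)) → (3*n ≠ z - 5 ∨ z ≤ n + 7))
Answer: WP = ((n = 11 → v ≠ 3*a[n] + 8) → (3*n ≠ z - 5 ∨ z ≤ n + 7)) ∧ ((¬(n = 11 → v ≠ 3*a[n] + 8)) → (3*n ≠ z - 5 ∨ z ≤ n + 7))


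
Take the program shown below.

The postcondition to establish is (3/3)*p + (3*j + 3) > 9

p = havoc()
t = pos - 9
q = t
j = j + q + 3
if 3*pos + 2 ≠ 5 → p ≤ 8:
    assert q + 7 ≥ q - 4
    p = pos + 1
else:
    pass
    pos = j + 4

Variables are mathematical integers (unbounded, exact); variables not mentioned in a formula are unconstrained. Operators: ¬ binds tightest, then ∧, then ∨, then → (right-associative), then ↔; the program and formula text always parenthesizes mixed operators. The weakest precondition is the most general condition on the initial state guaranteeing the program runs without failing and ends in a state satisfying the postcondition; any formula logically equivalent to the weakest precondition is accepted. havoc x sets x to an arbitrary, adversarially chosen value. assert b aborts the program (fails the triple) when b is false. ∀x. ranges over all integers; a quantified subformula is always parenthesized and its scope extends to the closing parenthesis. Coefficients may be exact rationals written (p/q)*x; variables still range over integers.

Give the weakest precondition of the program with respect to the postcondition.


Working backward. After the program, the postcondition (3/3)*p + (3*j + 3) > 9 must hold; in canonical form it is 3*j + p > 6.
Then branch requires 3*j + pos > 5; else branch requires 3*j + p > 6.
Before the if: ((3*pos ≠ 3 → p ≤ 8) → 3*j + pos > 5) ∧ ((¬(3*pos ≠ 3 → p ≤ 8)) → 3*j + p > 6)
Before j := j + q + 3: ((3*pos ≠ 3 → p ≤ 8) → 3*j + pos + 3*q > -4) ∧ ((¬(3*pos ≠ 3 → p ≤ 8)) → 3*j + p + 3*q > -3)
Before q := t: ((3*pos ≠ 3 → p ≤ 8) → 3*j + pos + 3*t > -4) ∧ ((¬(3*pos ≠ 3 → p ≤ 8)) → 3*j + p + 3*t > -3)
Before t := pos - 9: ((3*pos ≠ 3 → p ≤ 8) → 3*j + 4*pos > 23) ∧ ((¬(3*pos ≠ 3 → p ≤ 8)) → 3*j + p + 3*pos > 24)
Before havoc p: ∀p_1. (((3*pos ≠ 3 → p_1 ≤ 8) → 3*j + 4*pos > 23) ∧ ((¬(3*pos ≠ 3 → p_1 ≤ 8)) → 3*j + p_1 + 3*pos > 24))
Answer: WP = ∀p_1. (((3*pos ≠ 3 → p_1 ≤ 8) → 3*j + 4*pos > 23) ∧ ((¬(3*pos ≠ 3 → p_1 ≤ 8)) → 3*j + p_1 + 3*pos > 24))
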